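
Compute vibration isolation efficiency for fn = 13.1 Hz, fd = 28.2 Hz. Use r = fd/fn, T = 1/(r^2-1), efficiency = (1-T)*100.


r = 28.2 / 13.1 = 2.15267
r^2 - 1 = 2.15267^2 - 1 = 3.63399
T = 1/3.63399 = 0.27518
Efficiency = (1 - 0.27518)*100 = 72.482 %


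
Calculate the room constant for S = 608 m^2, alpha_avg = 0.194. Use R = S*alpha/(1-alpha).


R = 608 * 0.194 / (1 - 0.194) = 146.34 m^2


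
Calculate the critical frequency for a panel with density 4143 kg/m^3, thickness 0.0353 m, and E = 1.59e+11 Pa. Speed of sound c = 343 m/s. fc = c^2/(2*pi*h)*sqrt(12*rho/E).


12*rho/E = 12*4143/1.59e+11 = 3.12679e-07
sqrt(12*rho/E) = sqrt(3.12679e-07) = 0.000559177
c^2/(2*pi*h) = 343^2/(2*pi*0.0353) = 530437
fc = 530437 * 0.000559177 = 296.61 Hz


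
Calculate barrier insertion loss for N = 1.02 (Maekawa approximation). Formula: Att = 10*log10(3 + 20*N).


3 + 20*N = 3 + 20*1.02 = 23.4
Att = 10*log10(23.4) = 13.692 dB


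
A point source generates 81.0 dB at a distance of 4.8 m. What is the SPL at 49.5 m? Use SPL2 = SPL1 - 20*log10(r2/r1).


r2/r1 = 49.5/4.8 = 10.3125
Correction = 20*log10(10.3125) = 20.2673 dB
SPL2 = 81.0 - 20.2673 = 60.733 dB


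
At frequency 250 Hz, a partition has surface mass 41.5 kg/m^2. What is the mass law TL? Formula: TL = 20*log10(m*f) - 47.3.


m * f = 41.5 * 250 = 10375
20*log10(10375) = 80.3198 dB
TL = 80.3198 - 47.3 = 33.02 dB


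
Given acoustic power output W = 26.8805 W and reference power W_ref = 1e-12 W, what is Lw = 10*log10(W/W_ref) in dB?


W / W_ref = 26.8805 / 1e-12 = 2.68805e+13
Lw = 10 * log10(2.68805e+13) = 134.29 dB


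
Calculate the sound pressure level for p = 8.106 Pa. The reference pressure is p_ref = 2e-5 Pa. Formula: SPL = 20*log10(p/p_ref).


p / p_ref = 8.106 / 2e-5 = 405300
SPL = 20 * log10(405300) = 112.16 dB


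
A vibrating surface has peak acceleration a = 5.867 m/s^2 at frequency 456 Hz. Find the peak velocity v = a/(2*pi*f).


omega = 2*pi*f = 2*pi*456 = 2865.13 rad/s
v = a / omega = 5.867 / 2865.13 = 0.0020477 m/s


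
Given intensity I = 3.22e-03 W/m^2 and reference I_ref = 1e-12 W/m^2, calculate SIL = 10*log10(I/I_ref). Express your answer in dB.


I / I_ref = 3.22e-03 / 1e-12 = 3.22e+09
SIL = 10 * log10(3.22e+09) = 95.079 dB


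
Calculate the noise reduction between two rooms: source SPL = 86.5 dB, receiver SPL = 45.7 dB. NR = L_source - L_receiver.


NR = L_source - L_receiver (difference between source and receiving room levels)
NR = 86.5 - 45.7 = 40.8 dB


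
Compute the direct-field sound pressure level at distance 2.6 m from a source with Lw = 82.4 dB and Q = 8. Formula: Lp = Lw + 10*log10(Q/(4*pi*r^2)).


4*pi*r^2 = 4*pi*2.6^2 = 84.9487 m^2
Q / (4*pi*r^2) = 8 / 84.9487 = 0.0941745
Lp = 82.4 + 10*log10(0.0941745) = 72.139 dB


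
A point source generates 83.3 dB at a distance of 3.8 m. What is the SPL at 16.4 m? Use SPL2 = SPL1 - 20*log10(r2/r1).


r2/r1 = 16.4/3.8 = 4.31579
Correction = 20*log10(4.31579) = 12.7012 dB
SPL2 = 83.3 - 12.7012 = 70.599 dB


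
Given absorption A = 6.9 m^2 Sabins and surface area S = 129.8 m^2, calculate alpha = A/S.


Absorption coefficient = absorbed power / incident power
alpha = A / S = 6.9 / 129.8 = 0.053159


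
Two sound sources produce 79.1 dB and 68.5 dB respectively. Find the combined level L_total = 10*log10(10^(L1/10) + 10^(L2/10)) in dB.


10^(79.1/10) = 8.12831e+07
10^(68.5/10) = 7.07946e+06
Sum = 8.12831e+07 + 7.07946e+06 = 8.83626e+07
L_total = 10*log10(8.83626e+07) = 79.463 dB


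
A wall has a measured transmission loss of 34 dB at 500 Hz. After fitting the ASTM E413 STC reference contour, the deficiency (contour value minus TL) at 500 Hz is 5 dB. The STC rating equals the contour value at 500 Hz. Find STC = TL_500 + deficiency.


By ASTM E413, STC = value of the fitted reference contour at 500 Hz.
Contour value at 500 Hz = TL_500 + deficiency = 34 + 5 = 39
STC = 39


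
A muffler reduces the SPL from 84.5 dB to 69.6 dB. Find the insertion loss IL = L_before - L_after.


Insertion loss = SPL without muffler - SPL with muffler
IL = 84.5 - 69.6 = 14.9 dB


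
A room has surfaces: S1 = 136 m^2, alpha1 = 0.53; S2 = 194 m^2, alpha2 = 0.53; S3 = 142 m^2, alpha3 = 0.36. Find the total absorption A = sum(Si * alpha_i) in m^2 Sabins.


136 * 0.53 = 72.08
194 * 0.53 = 102.82
142 * 0.36 = 51.12
A_total = 72.08 + 102.82 + 51.12 = 226.02 m^2


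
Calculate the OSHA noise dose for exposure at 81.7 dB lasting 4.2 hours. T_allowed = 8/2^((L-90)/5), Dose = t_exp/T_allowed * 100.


T_allowed = 8 / 2^((81.7 - 90)/5) = 25.2813 hr
Dose = 4.2 / 25.2813 * 100 = 16.613 %


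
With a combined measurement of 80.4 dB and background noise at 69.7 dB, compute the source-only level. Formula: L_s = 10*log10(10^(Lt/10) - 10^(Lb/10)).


10^(80.4/10) = 1.09648e+08
10^(69.7/10) = 9.33254e+06
Difference = 1.09648e+08 - 9.33254e+06 = 1.00315e+08
L_source = 10*log10(1.00315e+08) = 80.014 dB


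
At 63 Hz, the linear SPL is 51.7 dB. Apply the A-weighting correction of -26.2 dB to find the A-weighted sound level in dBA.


A-weighting table: 63 Hz -> -26.2 dB correction
SPL_A = SPL + correction = 51.7 + (-26.2) = 25.5 dBA


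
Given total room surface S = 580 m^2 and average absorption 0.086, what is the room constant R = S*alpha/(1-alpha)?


R = 580 * 0.086 / (1 - 0.086) = 54.573 m^2


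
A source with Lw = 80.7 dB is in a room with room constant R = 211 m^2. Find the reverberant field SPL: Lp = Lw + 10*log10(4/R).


4/R = 4/211 = 0.0189573
Lp = 80.7 + 10*log10(0.0189573) = 63.478 dB


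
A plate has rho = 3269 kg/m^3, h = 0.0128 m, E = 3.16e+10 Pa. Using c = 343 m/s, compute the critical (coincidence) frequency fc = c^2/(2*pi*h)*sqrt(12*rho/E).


12*rho/E = 12*3269/3.16e+10 = 1.24139e-06
sqrt(12*rho/E) = sqrt(1.24139e-06) = 0.00111418
c^2/(2*pi*h) = 343^2/(2*pi*0.0128) = 1.46285e+06
fc = 1.46285e+06 * 0.00111418 = 1629.9 Hz


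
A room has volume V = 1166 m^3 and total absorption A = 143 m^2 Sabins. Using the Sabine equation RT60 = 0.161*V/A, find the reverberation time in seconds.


RT60 = 0.161 * 1166 / 143 = 1.3128 s


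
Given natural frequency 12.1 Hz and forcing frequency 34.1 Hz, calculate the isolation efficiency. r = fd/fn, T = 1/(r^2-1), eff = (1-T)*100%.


r = 34.1 / 12.1 = 2.81818
r^2 - 1 = 2.81818^2 - 1 = 6.94214
T = 1/6.94214 = 0.144048
Efficiency = (1 - 0.144048)*100 = 85.595 %


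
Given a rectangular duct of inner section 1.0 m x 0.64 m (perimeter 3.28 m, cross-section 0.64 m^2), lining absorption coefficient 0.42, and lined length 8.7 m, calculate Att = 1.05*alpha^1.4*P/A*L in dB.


alpha^1.4 = 0.42^1.4 = 0.296858
Attenuation rate = 1.05 * alpha^1.4 * P / A
= 1.05 * 0.296858 * 3.28 / 0.64 = 1.59747 dB/m
Total Att = 1.59747 * 8.7 = 13.898 dB


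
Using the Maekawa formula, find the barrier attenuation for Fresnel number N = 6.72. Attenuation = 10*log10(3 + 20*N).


3 + 20*N = 3 + 20*6.72 = 137.4
Att = 10*log10(137.4) = 21.38 dB


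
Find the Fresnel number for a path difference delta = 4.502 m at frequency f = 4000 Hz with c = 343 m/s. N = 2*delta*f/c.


N = 2*delta*f/c = 2*delta/lambda, where lambda = c/f
lambda = 343 / 4000 = 0.08575 m
N = 2 * 4.502 / 0.08575 = 105


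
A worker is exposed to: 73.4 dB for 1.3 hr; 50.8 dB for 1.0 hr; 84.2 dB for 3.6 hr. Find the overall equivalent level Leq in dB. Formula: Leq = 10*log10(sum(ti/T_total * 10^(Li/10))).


T_total = 1.3 + 1.0 + 3.6 = 5.9 hr
(1.3/5.9) * 10^(73.4/10) = 4.82049e+06
(1.0/5.9) * 10^(50.8/10) = 20377.4
(3.6/5.9) * 10^(84.2/10) = 1.60491e+08
Sum = 4.82049e+06 + 20377.4 + 1.60491e+08 = 1.65332e+08
Leq = 10*log10(1.65332e+08) = 82.184 dB


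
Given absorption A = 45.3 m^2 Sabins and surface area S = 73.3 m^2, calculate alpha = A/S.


Absorption coefficient = absorbed power / incident power
alpha = A / S = 45.3 / 73.3 = 0.61801


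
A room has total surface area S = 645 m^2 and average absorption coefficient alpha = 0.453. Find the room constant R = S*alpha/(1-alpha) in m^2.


R = 645 * 0.453 / (1 - 0.453) = 534.16 m^2


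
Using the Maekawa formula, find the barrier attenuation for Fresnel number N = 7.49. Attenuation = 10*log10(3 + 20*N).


3 + 20*N = 3 + 20*7.49 = 152.8
Att = 10*log10(152.8) = 21.841 dB


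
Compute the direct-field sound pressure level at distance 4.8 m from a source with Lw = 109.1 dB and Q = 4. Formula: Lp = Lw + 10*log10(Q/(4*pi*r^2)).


4*pi*r^2 = 4*pi*4.8^2 = 289.529 m^2
Q / (4*pi*r^2) = 4 / 289.529 = 0.0138155
Lp = 109.1 + 10*log10(0.0138155) = 90.504 dB


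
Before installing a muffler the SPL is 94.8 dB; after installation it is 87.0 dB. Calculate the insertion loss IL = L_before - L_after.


Insertion loss = SPL without muffler - SPL with muffler
IL = 94.8 - 87.0 = 7.8 dB


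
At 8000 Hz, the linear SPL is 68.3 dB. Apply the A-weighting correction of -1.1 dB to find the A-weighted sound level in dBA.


A-weighting table: 8000 Hz -> -1.1 dB correction
SPL_A = SPL + correction = 68.3 + (-1.1) = 67.2 dBA


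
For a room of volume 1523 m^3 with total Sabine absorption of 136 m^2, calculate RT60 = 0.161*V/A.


RT60 = 0.161 * 1523 / 136 = 1.803 s


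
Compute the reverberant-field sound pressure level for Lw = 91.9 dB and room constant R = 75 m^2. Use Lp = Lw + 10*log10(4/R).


4/R = 4/75 = 0.0533333
Lp = 91.9 + 10*log10(0.0533333) = 79.17 dB


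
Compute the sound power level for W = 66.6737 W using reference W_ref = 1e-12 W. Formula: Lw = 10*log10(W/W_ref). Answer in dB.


W / W_ref = 66.6737 / 1e-12 = 6.66737e+13
Lw = 10 * log10(6.66737e+13) = 138.24 dB


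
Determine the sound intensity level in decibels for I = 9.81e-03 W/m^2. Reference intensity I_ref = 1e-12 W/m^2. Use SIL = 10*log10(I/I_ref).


I / I_ref = 9.81e-03 / 1e-12 = 9.81e+09
SIL = 10 * log10(9.81e+09) = 99.917 dB


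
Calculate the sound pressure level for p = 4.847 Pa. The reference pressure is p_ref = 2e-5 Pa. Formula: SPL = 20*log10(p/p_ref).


p / p_ref = 4.847 / 2e-5 = 242350
SPL = 20 * log10(242350) = 107.69 dB


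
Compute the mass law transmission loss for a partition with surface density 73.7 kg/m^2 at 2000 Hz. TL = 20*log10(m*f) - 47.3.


m * f = 73.7 * 2000 = 147400
20*log10(147400) = 103.37 dB
TL = 103.37 - 47.3 = 56.07 dB


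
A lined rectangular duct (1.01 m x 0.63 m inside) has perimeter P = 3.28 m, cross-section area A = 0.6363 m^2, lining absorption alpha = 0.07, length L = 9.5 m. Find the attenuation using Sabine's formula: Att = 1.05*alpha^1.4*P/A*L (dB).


alpha^1.4 = 0.07^1.4 = 0.0241622
Attenuation rate = 1.05 * alpha^1.4 * P / A
= 1.05 * 0.0241622 * 3.28 / 0.6363 = 0.130779 dB/m
Total Att = 0.130779 * 9.5 = 1.2424 dB


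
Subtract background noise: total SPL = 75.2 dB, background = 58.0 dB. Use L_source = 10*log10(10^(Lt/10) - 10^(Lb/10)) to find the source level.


10^(75.2/10) = 3.31131e+07
10^(58.0/10) = 630957
Difference = 3.31131e+07 - 630957 = 3.24821e+07
L_source = 10*log10(3.24821e+07) = 75.116 dB


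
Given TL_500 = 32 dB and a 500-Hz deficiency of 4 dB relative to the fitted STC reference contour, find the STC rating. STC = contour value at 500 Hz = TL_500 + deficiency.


By ASTM E413, STC = value of the fitted reference contour at 500 Hz.
Contour value at 500 Hz = TL_500 + deficiency = 32 + 4 = 36
STC = 36


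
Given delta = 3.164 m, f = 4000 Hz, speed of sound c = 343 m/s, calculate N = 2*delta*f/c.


N = 2*delta*f/c = 2*delta/lambda, where lambda = c/f
lambda = 343 / 4000 = 0.08575 m
N = 2 * 3.164 / 0.08575 = 73.796


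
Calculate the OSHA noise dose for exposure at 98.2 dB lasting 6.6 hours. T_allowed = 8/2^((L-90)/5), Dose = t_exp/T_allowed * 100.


T_allowed = 8 / 2^((98.2 - 90)/5) = 2.56685 hr
Dose = 6.6 / 2.56685 * 100 = 257.12 %


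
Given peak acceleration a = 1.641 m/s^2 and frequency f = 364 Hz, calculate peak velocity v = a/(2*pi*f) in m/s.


omega = 2*pi*f = 2*pi*364 = 2287.08 rad/s
v = a / omega = 1.641 / 2287.08 = 0.00071751 m/s


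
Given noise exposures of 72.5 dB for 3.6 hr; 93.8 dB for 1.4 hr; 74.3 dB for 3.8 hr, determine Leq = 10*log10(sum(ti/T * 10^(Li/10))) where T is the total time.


T_total = 3.6 + 1.4 + 3.8 = 8.8 hr
(3.6/8.8) * 10^(72.5/10) = 7.27478e+06
(1.4/8.8) * 10^(93.8/10) = 3.81633e+08
(3.8/8.8) * 10^(74.3/10) = 1.16225e+07
Sum = 7.27478e+06 + 3.81633e+08 + 1.16225e+07 = 4.0053e+08
Leq = 10*log10(4.0053e+08) = 86.026 dB


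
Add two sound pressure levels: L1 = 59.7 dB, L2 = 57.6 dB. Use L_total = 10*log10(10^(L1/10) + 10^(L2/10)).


10^(59.7/10) = 933254
10^(57.6/10) = 575440
Sum = 933254 + 575440 = 1.50869e+06
L_total = 10*log10(1.50869e+06) = 61.786 dB


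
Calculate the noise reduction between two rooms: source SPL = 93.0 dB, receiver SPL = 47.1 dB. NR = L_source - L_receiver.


NR = L_source - L_receiver (difference between source and receiving room levels)
NR = 93.0 - 47.1 = 45.9 dB


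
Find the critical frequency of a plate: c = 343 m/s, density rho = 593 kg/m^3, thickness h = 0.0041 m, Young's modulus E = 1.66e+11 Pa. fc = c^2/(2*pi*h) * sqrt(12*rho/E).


12*rho/E = 12*593/1.66e+11 = 4.28675e-08
sqrt(12*rho/E) = sqrt(4.28675e-08) = 0.000207045
c^2/(2*pi*h) = 343^2/(2*pi*0.0041) = 4.56693e+06
fc = 4.56693e+06 * 0.000207045 = 945.56 Hz


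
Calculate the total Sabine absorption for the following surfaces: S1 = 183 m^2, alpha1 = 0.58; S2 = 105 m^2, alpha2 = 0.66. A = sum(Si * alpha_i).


183 * 0.58 = 106.14
105 * 0.66 = 69.3
A_total = 106.14 + 69.3 = 175.44 m^2


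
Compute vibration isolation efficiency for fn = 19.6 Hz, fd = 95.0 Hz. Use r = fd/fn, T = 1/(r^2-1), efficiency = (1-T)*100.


r = 95.0 / 19.6 = 4.84694
r^2 - 1 = 4.84694^2 - 1 = 22.4928
T = 1/22.4928 = 0.0444587
Efficiency = (1 - 0.0444587)*100 = 95.554 %


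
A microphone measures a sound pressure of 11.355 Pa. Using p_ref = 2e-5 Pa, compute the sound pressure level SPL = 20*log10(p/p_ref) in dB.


p / p_ref = 11.355 / 2e-5 = 567750
SPL = 20 * log10(567750) = 115.08 dB


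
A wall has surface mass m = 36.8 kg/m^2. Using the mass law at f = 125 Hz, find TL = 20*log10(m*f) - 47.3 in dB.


m * f = 36.8 * 125 = 4600
20*log10(4600) = 73.2552 dB
TL = 73.2552 - 47.3 = 25.955 dB


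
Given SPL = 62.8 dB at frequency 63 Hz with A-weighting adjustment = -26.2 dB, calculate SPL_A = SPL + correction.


A-weighting table: 63 Hz -> -26.2 dB correction
SPL_A = SPL + correction = 62.8 + (-26.2) = 36.6 dBA


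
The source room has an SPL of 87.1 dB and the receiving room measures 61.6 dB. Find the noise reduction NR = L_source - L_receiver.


NR = L_source - L_receiver (difference between source and receiving room levels)
NR = 87.1 - 61.6 = 25.5 dB


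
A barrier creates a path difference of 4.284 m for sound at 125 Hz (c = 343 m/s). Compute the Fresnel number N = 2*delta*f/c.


N = 2*delta*f/c = 2*delta/lambda, where lambda = c/f
lambda = 343 / 125 = 2.744 m
N = 2 * 4.284 / 2.744 = 3.1224


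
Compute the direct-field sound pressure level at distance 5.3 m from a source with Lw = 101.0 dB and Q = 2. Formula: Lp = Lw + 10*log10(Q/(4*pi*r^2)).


4*pi*r^2 = 4*pi*5.3^2 = 352.989 m^2
Q / (4*pi*r^2) = 2 / 352.989 = 0.0056659
Lp = 101.0 + 10*log10(0.0056659) = 78.533 dB


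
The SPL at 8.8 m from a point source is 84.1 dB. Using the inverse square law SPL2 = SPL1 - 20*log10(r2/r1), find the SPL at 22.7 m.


r2/r1 = 22.7/8.8 = 2.57955
Correction = 20*log10(2.57955) = 8.23088 dB
SPL2 = 84.1 - 8.23088 = 75.869 dB


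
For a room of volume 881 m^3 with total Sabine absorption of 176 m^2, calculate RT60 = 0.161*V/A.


RT60 = 0.161 * 881 / 176 = 0.80591 s


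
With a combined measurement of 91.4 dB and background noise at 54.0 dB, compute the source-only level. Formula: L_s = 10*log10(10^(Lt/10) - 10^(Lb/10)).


10^(91.4/10) = 1.38038e+09
10^(54.0/10) = 251189
Difference = 1.38038e+09 - 251189 = 1.38013e+09
L_source = 10*log10(1.38013e+09) = 91.399 dB


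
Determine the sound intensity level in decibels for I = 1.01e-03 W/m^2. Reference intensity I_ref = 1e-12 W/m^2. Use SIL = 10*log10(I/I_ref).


I / I_ref = 1.01e-03 / 1e-12 = 1.01e+09
SIL = 10 * log10(1.01e+09) = 90.043 dB


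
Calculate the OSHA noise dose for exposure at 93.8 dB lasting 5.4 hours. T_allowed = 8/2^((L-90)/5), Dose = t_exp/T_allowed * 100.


T_allowed = 8 / 2^((93.8 - 90)/5) = 4.72397 hr
Dose = 5.4 / 4.72397 * 100 = 114.31 %


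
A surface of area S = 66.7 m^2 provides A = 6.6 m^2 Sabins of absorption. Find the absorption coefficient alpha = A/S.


Absorption coefficient = absorbed power / incident power
alpha = A / S = 6.6 / 66.7 = 0.098951


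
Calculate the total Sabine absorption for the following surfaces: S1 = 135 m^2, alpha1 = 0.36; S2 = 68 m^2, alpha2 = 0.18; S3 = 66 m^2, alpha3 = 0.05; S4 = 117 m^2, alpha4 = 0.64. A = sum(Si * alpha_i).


135 * 0.36 = 48.6
68 * 0.18 = 12.24
66 * 0.05 = 3.3
117 * 0.64 = 74.88
A_total = 48.6 + 12.24 + 3.3 + 74.88 = 139.02 m^2


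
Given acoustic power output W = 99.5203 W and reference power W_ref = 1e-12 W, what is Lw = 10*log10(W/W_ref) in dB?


W / W_ref = 99.5203 / 1e-12 = 9.95203e+13
Lw = 10 * log10(9.95203e+13) = 139.98 dB


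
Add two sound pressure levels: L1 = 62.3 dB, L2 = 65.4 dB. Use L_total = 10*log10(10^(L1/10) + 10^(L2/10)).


10^(62.3/10) = 1.69824e+06
10^(65.4/10) = 3.46737e+06
Sum = 1.69824e+06 + 3.46737e+06 = 5.16561e+06
L_total = 10*log10(5.16561e+06) = 67.131 dB


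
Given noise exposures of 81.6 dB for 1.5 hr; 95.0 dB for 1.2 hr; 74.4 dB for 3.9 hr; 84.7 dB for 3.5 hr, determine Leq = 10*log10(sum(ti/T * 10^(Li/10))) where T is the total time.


T_total = 1.5 + 1.2 + 3.9 + 3.5 = 10.1 hr
(1.5/10.1) * 10^(81.6/10) = 2.14669e+07
(1.2/10.1) * 10^(95.0/10) = 3.75716e+08
(3.9/10.1) * 10^(74.4/10) = 1.06351e+07
(3.5/10.1) * 10^(84.7/10) = 1.0227e+08
Sum = 2.14669e+07 + 3.75716e+08 + 1.06351e+07 + 1.0227e+08 = 5.10088e+08
Leq = 10*log10(5.10088e+08) = 87.076 dB


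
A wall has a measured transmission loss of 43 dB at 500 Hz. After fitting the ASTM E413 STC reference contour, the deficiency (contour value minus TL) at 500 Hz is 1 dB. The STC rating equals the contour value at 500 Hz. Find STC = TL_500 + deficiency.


By ASTM E413, STC = value of the fitted reference contour at 500 Hz.
Contour value at 500 Hz = TL_500 + deficiency = 43 + 1 = 44
STC = 44


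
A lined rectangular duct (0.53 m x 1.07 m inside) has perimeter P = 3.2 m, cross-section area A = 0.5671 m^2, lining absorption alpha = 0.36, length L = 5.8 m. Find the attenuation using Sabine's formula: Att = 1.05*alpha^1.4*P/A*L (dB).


alpha^1.4 = 0.36^1.4 = 0.239234
Attenuation rate = 1.05 * alpha^1.4 * P / A
= 1.05 * 0.239234 * 3.2 / 0.5671 = 1.41743 dB/m
Total Att = 1.41743 * 5.8 = 8.2211 dB


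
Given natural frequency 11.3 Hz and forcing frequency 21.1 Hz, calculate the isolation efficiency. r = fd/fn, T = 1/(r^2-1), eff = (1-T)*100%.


r = 21.1 / 11.3 = 1.86726
r^2 - 1 = 1.86726^2 - 1 = 2.48666
T = 1/2.48666 = 0.402146
Efficiency = (1 - 0.402146)*100 = 59.785 %


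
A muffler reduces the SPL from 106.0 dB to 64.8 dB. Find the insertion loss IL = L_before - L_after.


Insertion loss = SPL without muffler - SPL with muffler
IL = 106.0 - 64.8 = 41.2 dB


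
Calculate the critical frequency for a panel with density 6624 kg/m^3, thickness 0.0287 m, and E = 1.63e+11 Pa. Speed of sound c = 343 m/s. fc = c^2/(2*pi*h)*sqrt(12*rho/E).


12*rho/E = 12*6624/1.63e+11 = 4.87656e-07
sqrt(12*rho/E) = sqrt(4.87656e-07) = 0.000698324
c^2/(2*pi*h) = 343^2/(2*pi*0.0287) = 652419
fc = 652419 * 0.000698324 = 455.6 Hz


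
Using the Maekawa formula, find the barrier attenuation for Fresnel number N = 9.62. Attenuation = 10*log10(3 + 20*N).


3 + 20*N = 3 + 20*9.62 = 195.4
Att = 10*log10(195.4) = 22.909 dB


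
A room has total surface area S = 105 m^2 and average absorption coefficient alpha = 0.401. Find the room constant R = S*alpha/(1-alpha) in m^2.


R = 105 * 0.401 / (1 - 0.401) = 70.292 m^2


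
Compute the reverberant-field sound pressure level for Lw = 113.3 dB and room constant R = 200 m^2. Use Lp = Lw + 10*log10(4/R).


4/R = 4/200 = 0.02
Lp = 113.3 + 10*log10(0.02) = 96.31 dB


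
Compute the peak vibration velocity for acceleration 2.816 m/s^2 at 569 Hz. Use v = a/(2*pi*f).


omega = 2*pi*f = 2*pi*569 = 3575.13 rad/s
v = a / omega = 2.816 / 3575.13 = 0.00078766 m/s


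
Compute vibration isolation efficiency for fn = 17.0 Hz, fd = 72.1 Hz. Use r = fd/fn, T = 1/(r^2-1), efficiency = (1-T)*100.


r = 72.1 / 17.0 = 4.24118
r^2 - 1 = 4.24118^2 - 1 = 16.9876
T = 1/16.9876 = 0.0588665
Efficiency = (1 - 0.0588665)*100 = 94.113 %


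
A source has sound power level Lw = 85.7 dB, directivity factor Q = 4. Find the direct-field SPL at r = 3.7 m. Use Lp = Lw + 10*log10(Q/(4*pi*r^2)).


4*pi*r^2 = 4*pi*3.7^2 = 172.034 m^2
Q / (4*pi*r^2) = 4 / 172.034 = 0.0232512
Lp = 85.7 + 10*log10(0.0232512) = 69.364 dB


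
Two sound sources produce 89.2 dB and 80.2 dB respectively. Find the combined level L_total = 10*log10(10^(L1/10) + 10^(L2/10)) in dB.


10^(89.2/10) = 8.31764e+08
10^(80.2/10) = 1.04713e+08
Sum = 8.31764e+08 + 1.04713e+08 = 9.36477e+08
L_total = 10*log10(9.36477e+08) = 89.715 dB


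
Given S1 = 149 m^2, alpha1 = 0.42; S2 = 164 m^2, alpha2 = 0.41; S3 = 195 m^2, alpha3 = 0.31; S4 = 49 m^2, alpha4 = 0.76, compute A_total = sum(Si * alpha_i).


149 * 0.42 = 62.58
164 * 0.41 = 67.24
195 * 0.31 = 60.45
49 * 0.76 = 37.24
A_total = 62.58 + 67.24 + 60.45 + 37.24 = 227.51 m^2


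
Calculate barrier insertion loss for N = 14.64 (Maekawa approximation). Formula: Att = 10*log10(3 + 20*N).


3 + 20*N = 3 + 20*14.64 = 295.8
Att = 10*log10(295.8) = 24.71 dB


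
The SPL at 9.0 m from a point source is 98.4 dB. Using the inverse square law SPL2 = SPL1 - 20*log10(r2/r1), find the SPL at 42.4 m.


r2/r1 = 42.4/9.0 = 4.71111
Correction = 20*log10(4.71111) = 13.4625 dB
SPL2 = 98.4 - 13.4625 = 84.938 dB


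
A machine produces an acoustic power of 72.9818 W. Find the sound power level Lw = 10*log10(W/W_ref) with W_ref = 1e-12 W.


W / W_ref = 72.9818 / 1e-12 = 7.29818e+13
Lw = 10 * log10(7.29818e+13) = 138.63 dB


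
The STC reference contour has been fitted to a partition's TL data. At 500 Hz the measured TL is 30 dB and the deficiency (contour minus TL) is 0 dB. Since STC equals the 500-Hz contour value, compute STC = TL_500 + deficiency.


By ASTM E413, STC = value of the fitted reference contour at 500 Hz.
Contour value at 500 Hz = TL_500 + deficiency = 30 + 0 = 30
STC = 30


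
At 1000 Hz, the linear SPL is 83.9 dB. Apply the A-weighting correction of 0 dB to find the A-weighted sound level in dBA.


A-weighting table: 1000 Hz -> 0 dB correction
SPL_A = SPL + correction = 83.9 + (0) = 83.9 dBA


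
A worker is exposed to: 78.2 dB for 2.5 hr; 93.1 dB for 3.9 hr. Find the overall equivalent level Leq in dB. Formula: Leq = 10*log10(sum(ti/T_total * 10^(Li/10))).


T_total = 2.5 + 3.9 = 6.4 hr
(2.5/6.4) * 10^(78.2/10) = 2.58083e+07
(3.9/6.4) * 10^(93.1/10) = 1.24418e+09
Sum = 2.58083e+07 + 1.24418e+09 = 1.26999e+09
Leq = 10*log10(1.26999e+09) = 91.038 dB


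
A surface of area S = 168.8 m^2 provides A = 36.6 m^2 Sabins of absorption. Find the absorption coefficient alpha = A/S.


Absorption coefficient = absorbed power / incident power
alpha = A / S = 36.6 / 168.8 = 0.21682


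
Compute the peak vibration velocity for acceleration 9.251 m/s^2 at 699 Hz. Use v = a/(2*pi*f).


omega = 2*pi*f = 2*pi*699 = 4391.95 rad/s
v = a / omega = 9.251 / 4391.95 = 0.0021064 m/s


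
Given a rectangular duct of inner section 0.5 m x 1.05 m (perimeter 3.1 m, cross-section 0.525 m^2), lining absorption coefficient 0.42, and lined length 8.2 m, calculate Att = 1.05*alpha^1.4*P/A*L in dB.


alpha^1.4 = 0.42^1.4 = 0.296858
Attenuation rate = 1.05 * alpha^1.4 * P / A
= 1.05 * 0.296858 * 3.1 / 0.525 = 1.84052 dB/m
Total Att = 1.84052 * 8.2 = 15.092 dB


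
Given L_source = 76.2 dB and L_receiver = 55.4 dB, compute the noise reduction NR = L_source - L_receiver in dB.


NR = L_source - L_receiver (difference between source and receiving room levels)
NR = 76.2 - 55.4 = 20.8 dB


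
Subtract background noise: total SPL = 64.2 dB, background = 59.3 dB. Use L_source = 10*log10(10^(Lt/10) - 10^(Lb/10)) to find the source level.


10^(64.2/10) = 2.63027e+06
10^(59.3/10) = 851138
Difference = 2.63027e+06 - 851138 = 1.77913e+06
L_source = 10*log10(1.77913e+06) = 62.502 dB


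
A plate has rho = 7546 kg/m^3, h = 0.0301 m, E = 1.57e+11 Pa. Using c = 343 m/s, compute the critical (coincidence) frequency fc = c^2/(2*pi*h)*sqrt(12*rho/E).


12*rho/E = 12*7546/1.57e+11 = 5.76764e-07
sqrt(12*rho/E) = sqrt(5.76764e-07) = 0.00075945
c^2/(2*pi*h) = 343^2/(2*pi*0.0301) = 622074
fc = 622074 * 0.00075945 = 472.43 Hz


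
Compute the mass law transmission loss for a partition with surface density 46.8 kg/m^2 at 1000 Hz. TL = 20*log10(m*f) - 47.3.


m * f = 46.8 * 1000 = 46800
20*log10(46800) = 93.4049 dB
TL = 93.4049 - 47.3 = 46.105 dB


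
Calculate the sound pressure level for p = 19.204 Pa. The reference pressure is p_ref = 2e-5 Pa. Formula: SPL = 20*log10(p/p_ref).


p / p_ref = 19.204 / 2e-5 = 960200
SPL = 20 * log10(960200) = 119.65 dB


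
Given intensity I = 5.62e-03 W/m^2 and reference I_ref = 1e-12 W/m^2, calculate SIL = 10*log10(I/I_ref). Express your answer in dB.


I / I_ref = 5.62e-03 / 1e-12 = 5.62e+09
SIL = 10 * log10(5.62e+09) = 97.497 dB


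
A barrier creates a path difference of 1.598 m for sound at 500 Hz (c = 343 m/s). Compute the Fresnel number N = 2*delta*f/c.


N = 2*delta*f/c = 2*delta/lambda, where lambda = c/f
lambda = 343 / 500 = 0.686 m
N = 2 * 1.598 / 0.686 = 4.6589


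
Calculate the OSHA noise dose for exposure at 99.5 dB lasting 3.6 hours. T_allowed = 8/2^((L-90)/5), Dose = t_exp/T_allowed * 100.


T_allowed = 8 / 2^((99.5 - 90)/5) = 2.14355 hr
Dose = 3.6 / 2.14355 * 100 = 167.95 %


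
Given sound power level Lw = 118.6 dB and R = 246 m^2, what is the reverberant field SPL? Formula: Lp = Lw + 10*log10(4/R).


4/R = 4/246 = 0.0162602
Lp = 118.6 + 10*log10(0.0162602) = 100.71 dB


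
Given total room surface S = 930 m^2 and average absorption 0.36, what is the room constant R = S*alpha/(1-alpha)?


R = 930 * 0.36 / (1 - 0.36) = 523.12 m^2


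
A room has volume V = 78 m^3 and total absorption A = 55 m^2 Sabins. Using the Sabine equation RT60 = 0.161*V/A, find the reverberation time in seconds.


RT60 = 0.161 * 78 / 55 = 0.22833 s


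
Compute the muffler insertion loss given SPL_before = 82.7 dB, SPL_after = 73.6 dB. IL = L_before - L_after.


Insertion loss = SPL without muffler - SPL with muffler
IL = 82.7 - 73.6 = 9.1 dB


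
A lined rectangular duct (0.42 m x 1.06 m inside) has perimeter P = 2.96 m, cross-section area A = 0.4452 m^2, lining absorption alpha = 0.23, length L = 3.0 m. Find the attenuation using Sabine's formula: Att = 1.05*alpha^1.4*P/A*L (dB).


alpha^1.4 = 0.23^1.4 = 0.127767
Attenuation rate = 1.05 * alpha^1.4 * P / A
= 1.05 * 0.127767 * 2.96 / 0.4452 = 0.891958 dB/m
Total Att = 0.891958 * 3.0 = 2.6759 dB


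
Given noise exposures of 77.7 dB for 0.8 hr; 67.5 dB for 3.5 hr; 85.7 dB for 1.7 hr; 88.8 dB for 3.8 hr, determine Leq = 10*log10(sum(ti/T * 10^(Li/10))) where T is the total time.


T_total = 0.8 + 3.5 + 1.7 + 3.8 = 9.8 hr
(0.8/9.8) * 10^(77.7/10) = 4.80689e+06
(3.5/9.8) * 10^(67.5/10) = 2.00836e+06
(1.7/9.8) * 10^(85.7/10) = 6.445e+07
(3.8/9.8) * 10^(88.8/10) = 2.94142e+08
Sum = 4.80689e+06 + 2.00836e+06 + 6.445e+07 + 2.94142e+08 = 3.65407e+08
Leq = 10*log10(3.65407e+08) = 85.628 dB


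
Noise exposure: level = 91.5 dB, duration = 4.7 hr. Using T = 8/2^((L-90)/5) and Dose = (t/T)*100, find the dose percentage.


T_allowed = 8 / 2^((91.5 - 90)/5) = 6.49802 hr
Dose = 4.7 / 6.49802 * 100 = 72.33 %


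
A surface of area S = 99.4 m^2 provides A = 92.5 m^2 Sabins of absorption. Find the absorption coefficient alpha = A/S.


Absorption coefficient = absorbed power / incident power
alpha = A / S = 92.5 / 99.4 = 0.93058


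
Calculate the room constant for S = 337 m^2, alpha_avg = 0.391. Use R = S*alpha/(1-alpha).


R = 337 * 0.391 / (1 - 0.391) = 216.37 m^2


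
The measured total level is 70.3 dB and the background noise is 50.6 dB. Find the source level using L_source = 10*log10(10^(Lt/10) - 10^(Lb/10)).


10^(70.3/10) = 1.07152e+07
10^(50.6/10) = 114815
Difference = 1.07152e+07 - 114815 = 1.06004e+07
L_source = 10*log10(1.06004e+07) = 70.253 dB


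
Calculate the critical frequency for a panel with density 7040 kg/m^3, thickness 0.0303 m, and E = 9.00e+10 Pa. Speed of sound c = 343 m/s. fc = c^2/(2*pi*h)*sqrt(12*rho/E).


12*rho/E = 12*7040/9.00e+10 = 9.38667e-07
sqrt(12*rho/E) = sqrt(9.38667e-07) = 0.000968848
c^2/(2*pi*h) = 343^2/(2*pi*0.0303) = 617968
fc = 617968 * 0.000968848 = 598.72 Hz


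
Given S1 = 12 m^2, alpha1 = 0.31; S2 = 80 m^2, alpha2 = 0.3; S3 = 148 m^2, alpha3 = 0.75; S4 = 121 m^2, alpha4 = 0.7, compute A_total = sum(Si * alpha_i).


12 * 0.31 = 3.72
80 * 0.3 = 24
148 * 0.75 = 111
121 * 0.7 = 84.7
A_total = 3.72 + 24 + 111 + 84.7 = 223.42 m^2


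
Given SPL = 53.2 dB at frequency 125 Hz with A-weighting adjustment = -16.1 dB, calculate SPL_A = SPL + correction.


A-weighting table: 125 Hz -> -16.1 dB correction
SPL_A = SPL + correction = 53.2 + (-16.1) = 37.1 dBA


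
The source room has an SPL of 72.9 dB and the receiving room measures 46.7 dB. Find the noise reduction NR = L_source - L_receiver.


NR = L_source - L_receiver (difference between source and receiving room levels)
NR = 72.9 - 46.7 = 26.2 dB


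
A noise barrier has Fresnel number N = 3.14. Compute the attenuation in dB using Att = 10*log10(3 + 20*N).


3 + 20*N = 3 + 20*3.14 = 65.8
Att = 10*log10(65.8) = 18.182 dB


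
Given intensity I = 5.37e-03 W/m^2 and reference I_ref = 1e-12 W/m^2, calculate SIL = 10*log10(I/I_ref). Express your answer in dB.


I / I_ref = 5.37e-03 / 1e-12 = 5.37e+09
SIL = 10 * log10(5.37e+09) = 97.3 dB


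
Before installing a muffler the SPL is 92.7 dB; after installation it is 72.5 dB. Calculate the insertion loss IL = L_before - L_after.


Insertion loss = SPL without muffler - SPL with muffler
IL = 92.7 - 72.5 = 20.2 dB


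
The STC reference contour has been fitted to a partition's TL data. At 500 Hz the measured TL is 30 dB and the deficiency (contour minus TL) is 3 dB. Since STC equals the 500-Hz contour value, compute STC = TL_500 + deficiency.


By ASTM E413, STC = value of the fitted reference contour at 500 Hz.
Contour value at 500 Hz = TL_500 + deficiency = 30 + 3 = 33
STC = 33


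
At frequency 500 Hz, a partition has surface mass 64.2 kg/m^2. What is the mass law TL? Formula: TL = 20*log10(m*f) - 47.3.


m * f = 64.2 * 500 = 32100
20*log10(32100) = 90.1301 dB
TL = 90.1301 - 47.3 = 42.83 dB


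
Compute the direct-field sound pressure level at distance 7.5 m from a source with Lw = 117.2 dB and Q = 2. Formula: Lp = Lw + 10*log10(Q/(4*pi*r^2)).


4*pi*r^2 = 4*pi*7.5^2 = 706.858 m^2
Q / (4*pi*r^2) = 2 / 706.858 = 0.00282942
Lp = 117.2 + 10*log10(0.00282942) = 91.717 dB


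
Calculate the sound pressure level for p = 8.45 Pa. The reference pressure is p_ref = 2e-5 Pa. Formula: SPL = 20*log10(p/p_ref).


p / p_ref = 8.45 / 2e-5 = 422500
SPL = 20 * log10(422500) = 112.52 dB


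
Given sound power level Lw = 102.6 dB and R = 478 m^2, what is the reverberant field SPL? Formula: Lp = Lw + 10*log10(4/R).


4/R = 4/478 = 0.0083682
Lp = 102.6 + 10*log10(0.0083682) = 81.826 dB


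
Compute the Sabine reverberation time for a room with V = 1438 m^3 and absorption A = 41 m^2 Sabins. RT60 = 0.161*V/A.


RT60 = 0.161 * 1438 / 41 = 5.6468 s


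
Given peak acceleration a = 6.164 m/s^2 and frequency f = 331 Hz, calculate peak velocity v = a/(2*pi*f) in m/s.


omega = 2*pi*f = 2*pi*331 = 2079.73 rad/s
v = a / omega = 6.164 / 2079.73 = 0.0029638 m/s


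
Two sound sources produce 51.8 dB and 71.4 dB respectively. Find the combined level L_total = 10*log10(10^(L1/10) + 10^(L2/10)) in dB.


10^(51.8/10) = 151356
10^(71.4/10) = 1.38038e+07
Sum = 151356 + 1.38038e+07 = 1.39552e+07
L_total = 10*log10(1.39552e+07) = 71.447 dB


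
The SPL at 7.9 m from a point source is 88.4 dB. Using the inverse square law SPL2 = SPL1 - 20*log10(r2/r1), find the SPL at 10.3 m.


r2/r1 = 10.3/7.9 = 1.3038
Correction = 20*log10(1.3038) = 2.30422 dB
SPL2 = 88.4 - 2.30422 = 86.096 dB


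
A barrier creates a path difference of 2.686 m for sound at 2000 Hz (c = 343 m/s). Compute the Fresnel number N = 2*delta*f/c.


N = 2*delta*f/c = 2*delta/lambda, where lambda = c/f
lambda = 343 / 2000 = 0.1715 m
N = 2 * 2.686 / 0.1715 = 31.324


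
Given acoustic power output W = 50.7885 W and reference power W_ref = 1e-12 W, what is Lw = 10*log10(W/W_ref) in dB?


W / W_ref = 50.7885 / 1e-12 = 5.07885e+13
Lw = 10 * log10(5.07885e+13) = 137.06 dB


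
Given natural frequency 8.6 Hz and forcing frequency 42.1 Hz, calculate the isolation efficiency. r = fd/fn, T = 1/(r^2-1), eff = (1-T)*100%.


r = 42.1 / 8.6 = 4.89535
r^2 - 1 = 4.89535^2 - 1 = 22.9645
T = 1/22.9645 = 0.0435455
Efficiency = (1 - 0.0435455)*100 = 95.645 %


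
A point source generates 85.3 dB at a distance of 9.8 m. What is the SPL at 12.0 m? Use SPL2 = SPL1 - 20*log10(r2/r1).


r2/r1 = 12.0/9.8 = 1.22449
Correction = 20*log10(1.22449) = 1.7591 dB
SPL2 = 85.3 - 1.7591 = 83.541 dB


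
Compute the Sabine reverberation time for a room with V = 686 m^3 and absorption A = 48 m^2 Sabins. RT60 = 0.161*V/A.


RT60 = 0.161 * 686 / 48 = 2.301 s


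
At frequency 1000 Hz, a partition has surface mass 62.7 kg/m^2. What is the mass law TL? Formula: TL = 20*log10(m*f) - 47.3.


m * f = 62.7 * 1000 = 62700
20*log10(62700) = 95.9454 dB
TL = 95.9454 - 47.3 = 48.645 dB


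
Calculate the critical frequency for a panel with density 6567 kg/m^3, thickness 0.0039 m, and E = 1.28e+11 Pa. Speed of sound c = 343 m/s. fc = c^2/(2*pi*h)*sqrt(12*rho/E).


12*rho/E = 12*6567/1.28e+11 = 6.15656e-07
sqrt(12*rho/E) = sqrt(6.15656e-07) = 0.000784637
c^2/(2*pi*h) = 343^2/(2*pi*0.0039) = 4.80113e+06
fc = 4.80113e+06 * 0.000784637 = 3767.1 Hz


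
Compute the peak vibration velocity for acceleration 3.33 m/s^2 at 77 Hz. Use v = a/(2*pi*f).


omega = 2*pi*f = 2*pi*77 = 483.805 rad/s
v = a / omega = 3.33 / 483.805 = 0.0068829 m/s


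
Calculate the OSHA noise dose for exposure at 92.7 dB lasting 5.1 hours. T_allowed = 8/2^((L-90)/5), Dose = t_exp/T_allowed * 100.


T_allowed = 8 / 2^((92.7 - 90)/5) = 5.50217 hr
Dose = 5.1 / 5.50217 * 100 = 92.691 %


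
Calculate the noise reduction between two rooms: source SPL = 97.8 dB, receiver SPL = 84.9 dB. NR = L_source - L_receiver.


NR = L_source - L_receiver (difference between source and receiving room levels)
NR = 97.8 - 84.9 = 12.9 dB


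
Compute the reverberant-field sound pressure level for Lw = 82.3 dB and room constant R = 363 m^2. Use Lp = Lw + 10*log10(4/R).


4/R = 4/363 = 0.0110193
Lp = 82.3 + 10*log10(0.0110193) = 62.722 dB


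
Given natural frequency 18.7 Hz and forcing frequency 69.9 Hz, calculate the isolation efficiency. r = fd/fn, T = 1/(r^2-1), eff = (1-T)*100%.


r = 69.9 / 18.7 = 3.73797
r^2 - 1 = 3.73797^2 - 1 = 12.9724
T = 1/12.9724 = 0.0770867
Efficiency = (1 - 0.0770867)*100 = 92.291 %


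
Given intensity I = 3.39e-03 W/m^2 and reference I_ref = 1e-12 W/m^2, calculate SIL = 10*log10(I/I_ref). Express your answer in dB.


I / I_ref = 3.39e-03 / 1e-12 = 3.39e+09
SIL = 10 * log10(3.39e+09) = 95.302 dB


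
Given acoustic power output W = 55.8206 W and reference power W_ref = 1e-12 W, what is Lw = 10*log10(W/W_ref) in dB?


W / W_ref = 55.8206 / 1e-12 = 5.58206e+13
Lw = 10 * log10(5.58206e+13) = 137.47 dB


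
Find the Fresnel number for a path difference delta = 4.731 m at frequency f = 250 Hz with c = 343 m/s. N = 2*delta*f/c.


N = 2*delta*f/c = 2*delta/lambda, where lambda = c/f
lambda = 343 / 250 = 1.372 m
N = 2 * 4.731 / 1.372 = 6.8965


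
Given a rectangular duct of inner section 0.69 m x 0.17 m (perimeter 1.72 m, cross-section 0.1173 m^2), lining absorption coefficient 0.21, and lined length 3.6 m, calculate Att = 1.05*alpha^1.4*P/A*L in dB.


alpha^1.4 = 0.21^1.4 = 0.112488
Attenuation rate = 1.05 * alpha^1.4 * P / A
= 1.05 * 0.112488 * 1.72 / 0.1173 = 1.73191 dB/m
Total Att = 1.73191 * 3.6 = 6.2349 dB


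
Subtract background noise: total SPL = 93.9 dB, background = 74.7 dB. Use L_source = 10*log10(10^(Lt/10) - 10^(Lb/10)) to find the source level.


10^(93.9/10) = 2.45471e+09
10^(74.7/10) = 2.95121e+07
Difference = 2.45471e+09 - 2.95121e+07 = 2.4252e+09
L_source = 10*log10(2.4252e+09) = 93.847 dB


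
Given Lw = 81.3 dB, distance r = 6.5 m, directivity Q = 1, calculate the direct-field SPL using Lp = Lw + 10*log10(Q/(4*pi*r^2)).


4*pi*r^2 = 4*pi*6.5^2 = 530.929 m^2
Q / (4*pi*r^2) = 1 / 530.929 = 0.00188349
Lp = 81.3 + 10*log10(0.00188349) = 54.05 dB


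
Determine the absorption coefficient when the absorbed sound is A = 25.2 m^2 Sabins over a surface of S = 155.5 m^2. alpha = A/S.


Absorption coefficient = absorbed power / incident power
alpha = A / S = 25.2 / 155.5 = 0.16206


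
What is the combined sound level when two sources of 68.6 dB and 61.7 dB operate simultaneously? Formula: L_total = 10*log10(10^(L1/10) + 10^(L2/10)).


10^(68.6/10) = 7.24436e+06
10^(61.7/10) = 1.47911e+06
Sum = 7.24436e+06 + 1.47911e+06 = 8.72347e+06
L_total = 10*log10(8.72347e+06) = 69.407 dB


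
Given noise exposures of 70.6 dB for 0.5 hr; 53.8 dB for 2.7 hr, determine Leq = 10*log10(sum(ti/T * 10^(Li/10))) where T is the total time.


T_total = 0.5 + 2.7 = 3.2 hr
(0.5/3.2) * 10^(70.6/10) = 1.79399e+06
(2.7/3.2) * 10^(53.8/10) = 202402
Sum = 1.79399e+06 + 202402 = 1.99639e+06
Leq = 10*log10(1.99639e+06) = 63.002 dB


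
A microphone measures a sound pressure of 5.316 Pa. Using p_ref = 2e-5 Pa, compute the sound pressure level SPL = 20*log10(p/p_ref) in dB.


p / p_ref = 5.316 / 2e-5 = 265800
SPL = 20 * log10(265800) = 108.49 dB


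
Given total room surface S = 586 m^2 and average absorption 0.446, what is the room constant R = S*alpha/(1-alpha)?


R = 586 * 0.446 / (1 - 0.446) = 471.76 m^2


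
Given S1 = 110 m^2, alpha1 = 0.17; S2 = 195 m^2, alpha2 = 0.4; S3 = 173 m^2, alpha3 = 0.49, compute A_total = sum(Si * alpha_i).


110 * 0.17 = 18.7
195 * 0.4 = 78
173 * 0.49 = 84.77
A_total = 18.7 + 78 + 84.77 = 181.47 m^2


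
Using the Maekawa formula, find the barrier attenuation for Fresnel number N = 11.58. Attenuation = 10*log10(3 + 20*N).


3 + 20*N = 3 + 20*11.58 = 234.6
Att = 10*log10(234.6) = 23.703 dB


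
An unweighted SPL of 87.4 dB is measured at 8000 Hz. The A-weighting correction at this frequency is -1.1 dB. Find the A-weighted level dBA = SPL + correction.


A-weighting table: 8000 Hz -> -1.1 dB correction
SPL_A = SPL + correction = 87.4 + (-1.1) = 86.3 dBA


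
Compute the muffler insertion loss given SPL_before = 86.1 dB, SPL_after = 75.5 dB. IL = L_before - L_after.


Insertion loss = SPL without muffler - SPL with muffler
IL = 86.1 - 75.5 = 10.6 dB


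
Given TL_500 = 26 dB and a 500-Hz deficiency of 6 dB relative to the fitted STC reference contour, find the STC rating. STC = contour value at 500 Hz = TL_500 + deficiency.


By ASTM E413, STC = value of the fitted reference contour at 500 Hz.
Contour value at 500 Hz = TL_500 + deficiency = 26 + 6 = 32
STC = 32


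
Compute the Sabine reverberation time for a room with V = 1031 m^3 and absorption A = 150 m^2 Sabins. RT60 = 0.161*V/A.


RT60 = 0.161 * 1031 / 150 = 1.1066 s
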